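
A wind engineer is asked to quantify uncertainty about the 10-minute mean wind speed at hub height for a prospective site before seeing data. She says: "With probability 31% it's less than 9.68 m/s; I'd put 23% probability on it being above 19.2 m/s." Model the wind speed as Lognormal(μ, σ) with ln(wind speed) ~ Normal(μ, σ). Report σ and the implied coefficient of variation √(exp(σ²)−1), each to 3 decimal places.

σ ≈ 0.555, CV ≈ 0.600

If T ~ Lognormal(μ,σ) then ln T ~ Normal(μ,σ), so the p-quantile of ln T is μ + z_p·σ.
ln(9.68) = 2.27 and ln(19.2) = 2.955; z_{0.31} = -0.4959, z_{0.77} = 0.7388.
σ = (2.955 − 2.27)/(0.7388 − (-0.4959)) = 0.555.
μ = 2.27 − (-0.4959)·0.555 = 2.545.
CV = √(exp(σ²)−1) = √(exp(0.3077)−1) = 0.600.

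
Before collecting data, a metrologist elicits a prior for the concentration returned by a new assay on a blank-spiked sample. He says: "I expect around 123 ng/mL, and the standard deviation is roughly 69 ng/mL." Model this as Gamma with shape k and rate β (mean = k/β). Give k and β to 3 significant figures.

k ≈ 3.18, β ≈ 0.0258

For Gamma(k, rate β): mean = k/β, variance = k/β², so CV = 1/√k.
CV = SD/mean = 69/123 = 0.561, hence k = 1/CV² = 3.18.
Then β = k/mean = 3.18/123 = 0.0258.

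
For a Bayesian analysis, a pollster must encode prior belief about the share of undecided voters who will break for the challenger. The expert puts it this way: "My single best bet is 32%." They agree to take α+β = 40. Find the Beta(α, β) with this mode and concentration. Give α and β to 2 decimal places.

For α,β > 1 the Beta mode is (α−1)/(α+β−2). With α+β = 40, the mode is (α−1)/38.
Set (α−1)/38 = 0.32 → α = 1 + 0.32·38 = 13.16.
β = 40 − α = 26.84.

α = 13.16, β = 26.84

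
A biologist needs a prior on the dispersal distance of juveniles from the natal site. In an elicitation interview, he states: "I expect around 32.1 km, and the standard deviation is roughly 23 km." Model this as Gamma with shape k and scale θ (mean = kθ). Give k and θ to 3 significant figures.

For Gamma(k, scale θ): mean = kθ, variance = kθ², so CV = 1/√k.
CV = SD/mean = 23/32.1 = 0.7165, hence k = 1/CV² = 1.95.
Then θ = mean/k = 32.1/1.95 = 16.5.

k ≈ 1.95, θ ≈ 16.5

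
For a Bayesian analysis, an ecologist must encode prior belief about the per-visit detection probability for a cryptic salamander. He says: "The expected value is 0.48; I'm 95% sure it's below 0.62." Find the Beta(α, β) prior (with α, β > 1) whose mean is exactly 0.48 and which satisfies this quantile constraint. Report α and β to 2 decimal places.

α ≈ 16.28, β ≈ 17.63

With mean 0.48 fixed, write α = 0.48s, β = 0.52s where s = α+β.
Need P(θ < 0.62) = 0.95 under Beta(0.48s, 0.52s). Normal approximation: (q−m)/√(m(1−m)/s) ≈ z_{0.95} = 1.64, so s ≈ 0.48·0.52·(1.64)²/(0.62−0.48)² = 34.5.
At s = 34.5: P(θ<0.62) ≈ 0.951. Adjusting to match 0.95 gives s ≈ 33.91.
So α = 0.48·33.91 ≈ 16.28, β = 0.52·33.91 ≈ 17.63.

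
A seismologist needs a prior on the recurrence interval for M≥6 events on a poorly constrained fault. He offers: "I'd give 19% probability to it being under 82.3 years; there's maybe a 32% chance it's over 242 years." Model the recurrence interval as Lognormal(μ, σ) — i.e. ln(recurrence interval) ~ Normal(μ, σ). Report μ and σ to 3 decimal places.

If T ~ Lognormal(μ,σ) then ln T ~ Normal(μ,σ), so the p-quantile of ln T is μ + z_p·σ.
ln(82.3) = 4.41 and ln(242) = 5.489; z_{0.19} = -0.8779, z_{0.68} = 0.4677.
σ = (5.489 − 4.41)/(0.4677 − (-0.8779)) = 0.802.
μ = 4.41 − (-0.8779)·0.802 = 5.114.

μ ≈ 5.114, σ ≈ 0.802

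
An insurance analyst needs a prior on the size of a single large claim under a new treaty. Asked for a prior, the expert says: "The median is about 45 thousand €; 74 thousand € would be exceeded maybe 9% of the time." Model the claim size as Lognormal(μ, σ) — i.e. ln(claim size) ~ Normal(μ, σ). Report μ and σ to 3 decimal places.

μ ≈ 3.807, σ ≈ 0.371

If T ~ Lognormal(μ,σ) then ln T ~ Normal(μ,σ), so the p-quantile of ln T is μ + z_p·σ.
ln(45) = 3.807 and ln(74) = 4.304; z_{0.5} = 0, z_{0.91} = 1.341.
σ = (4.304 − 3.807)/(1.341 − (0)) = 0.371.
μ = 3.807 − (0)·0.371 = 3.807.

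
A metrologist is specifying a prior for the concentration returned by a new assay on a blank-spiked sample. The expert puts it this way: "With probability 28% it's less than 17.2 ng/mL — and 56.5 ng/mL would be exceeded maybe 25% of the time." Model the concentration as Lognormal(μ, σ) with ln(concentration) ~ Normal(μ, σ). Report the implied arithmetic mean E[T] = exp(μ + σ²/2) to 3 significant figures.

E[T] ≈ 46.7 ng/mL

If T ~ Lognormal(μ,σ) then ln T ~ Normal(μ,σ), so the p-quantile of ln T is μ + z_p·σ.
ln(17.2) = 2.845 and ln(56.5) = 4.034; z_{0.28} = -0.5828, z_{0.75} = 0.6745.
σ = (4.034 − 2.845)/(0.6745 − (-0.5828)) = 0.946.
μ = 2.845 − (-0.5828)·0.946 = 3.396.
E[T] = exp(μ + σ²/2) = exp(3.396 + 0.4474) = 46.7 ng/mL.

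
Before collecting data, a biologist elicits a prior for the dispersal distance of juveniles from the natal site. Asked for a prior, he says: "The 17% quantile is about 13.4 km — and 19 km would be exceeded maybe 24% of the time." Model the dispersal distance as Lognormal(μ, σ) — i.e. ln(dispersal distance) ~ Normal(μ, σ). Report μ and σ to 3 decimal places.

If T ~ Lognormal(μ,σ) then ln T ~ Normal(μ,σ), so the p-quantile of ln T is μ + z_p·σ.
ln(13.4) = 2.595 and ln(19) = 2.944; z_{0.17} = -0.9542, z_{0.76} = 0.7063.
σ = (2.944 − 2.595)/(0.7063 − (-0.9542)) = 0.210.
μ = 2.595 − (-0.9542)·0.210 = 2.796.

μ ≈ 2.796, σ ≈ 0.210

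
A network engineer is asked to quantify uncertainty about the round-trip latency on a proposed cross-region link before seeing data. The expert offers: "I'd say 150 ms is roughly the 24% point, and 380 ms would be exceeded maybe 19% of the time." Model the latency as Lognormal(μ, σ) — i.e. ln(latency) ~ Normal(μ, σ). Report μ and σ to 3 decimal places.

μ ≈ 5.425, σ ≈ 0.587

If T ~ Lognormal(μ,σ) then ln T ~ Normal(μ,σ), so the p-quantile of ln T is μ + z_p·σ.
ln(150) = 5.011 and ln(380) = 5.94; z_{0.24} = -0.7063, z_{0.81} = 0.8779.
σ = (5.94 − 5.011)/(0.8779 − (-0.7063)) = 0.587.
μ = 5.011 − (-0.7063)·0.587 = 5.425.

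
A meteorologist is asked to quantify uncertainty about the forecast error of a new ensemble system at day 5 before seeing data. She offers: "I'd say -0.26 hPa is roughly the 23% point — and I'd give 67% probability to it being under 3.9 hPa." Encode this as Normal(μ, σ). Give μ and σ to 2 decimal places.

μ = 2.35, σ = 3.53

For Normal(μ,σ), the p-quantile is μ + z_p·σ. Here z_{0.23} = -0.7388, z_{0.67} = 0.4399.
So -0.26 = μ − 0.7388σ and 3.9 = μ + 0.4399σ.
Subtracting: σ = (3.9 − -0.26)/(0.4399 − (-0.7388)) = 3.53.
Then μ = -0.26 − (-0.7388)·3.53 = 2.35.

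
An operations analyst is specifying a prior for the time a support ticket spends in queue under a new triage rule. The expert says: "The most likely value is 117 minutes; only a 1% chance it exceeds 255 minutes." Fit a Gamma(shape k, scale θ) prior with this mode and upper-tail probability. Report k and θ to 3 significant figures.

k ≈ 8.96, θ ≈ 14.7

Gamma(k,θ) with k>1 has mode (k−1)θ, so θ = 117/(k−1).
Need P(X < 255) = 0.99 with θ tied to k this way. Start at k = 2, θ = 117: P(X<255) ≈ 0.640.
Too low — raise k to concentrate. Iterating converges to k ≈ 8.96.
Then θ = 117/(8.96−1) ≈ 14.7.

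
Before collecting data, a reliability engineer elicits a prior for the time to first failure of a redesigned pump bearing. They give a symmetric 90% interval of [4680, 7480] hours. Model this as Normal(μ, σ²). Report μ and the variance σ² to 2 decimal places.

μ = 6080.00, σ² = 724438.56

A symmetric 90% interval runs μ ± z·σ with z = 1.645.
Half-width = 1400, so σ = 1400/1.645 = 851.140 and σ² = 724438.56.
μ is the interval midpoint, 6080.00.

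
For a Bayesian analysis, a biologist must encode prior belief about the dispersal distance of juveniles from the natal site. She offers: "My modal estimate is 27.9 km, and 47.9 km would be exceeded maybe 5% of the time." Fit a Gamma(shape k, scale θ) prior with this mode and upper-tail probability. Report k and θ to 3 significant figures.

k ≈ 10.6, θ ≈ 2.92

Gamma(k,θ) with k>1 has mode (k−1)θ, so θ = 27.9/(k−1).
Need P(X < 47.9) = 0.95 with θ tied to k this way. Start at k = 2, θ = 27.9: P(X<47.9) ≈ 0.512.
Too low — raise k to concentrate. Iterating converges to k ≈ 10.6.
Then θ = 27.9/(10.6−1) ≈ 2.92.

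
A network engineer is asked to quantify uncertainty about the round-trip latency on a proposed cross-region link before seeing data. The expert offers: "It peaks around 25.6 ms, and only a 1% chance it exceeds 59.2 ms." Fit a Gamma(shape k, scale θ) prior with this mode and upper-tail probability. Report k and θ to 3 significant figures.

k ≈ 7.79, θ ≈ 3.77

Gamma(k,θ) with k>1 has mode (k−1)θ, so θ = 25.6/(k−1).
Need P(X < 59.2) = 0.99 with θ tied to k this way. Start at k = 2, θ = 25.6: P(X<59.2) ≈ 0.672.
Too low — raise k to concentrate. Iterating converges to k ≈ 7.79.
Then θ = 25.6/(7.79−1) ≈ 3.77.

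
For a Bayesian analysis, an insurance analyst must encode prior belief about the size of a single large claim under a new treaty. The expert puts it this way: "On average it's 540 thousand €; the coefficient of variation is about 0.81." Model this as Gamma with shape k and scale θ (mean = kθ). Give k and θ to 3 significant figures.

For Gamma(k, scale θ): mean = kθ, variance = kθ², so CV = 1/√k.
CV = 0.81, hence k = 1/CV² = 1.52.
Then θ = mean/k = 540/1.52 = 354.

k ≈ 1.52, θ ≈ 354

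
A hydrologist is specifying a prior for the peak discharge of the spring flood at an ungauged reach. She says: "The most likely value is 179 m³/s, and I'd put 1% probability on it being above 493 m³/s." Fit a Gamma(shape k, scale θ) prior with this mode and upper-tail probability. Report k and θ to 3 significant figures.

k ≈ 5.47, θ ≈ 40

Gamma(k,θ) with k>1 has mode (k−1)θ, so θ = 179/(k−1).
Need P(X < 493) = 0.99 with θ tied to k this way. Start at k = 2, θ = 179: P(X<493) ≈ 0.761.
Too low — raise k to concentrate. Iterating converges to k ≈ 5.47.
Then θ = 179/(5.47−1) ≈ 40.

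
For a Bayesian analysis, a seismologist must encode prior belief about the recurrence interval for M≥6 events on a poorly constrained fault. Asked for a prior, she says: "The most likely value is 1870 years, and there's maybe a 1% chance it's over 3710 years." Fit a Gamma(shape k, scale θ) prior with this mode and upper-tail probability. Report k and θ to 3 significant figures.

k ≈ 11.5, θ ≈ 178

Gamma(k,θ) with k>1 has mode (k−1)θ, so θ = 1870/(k−1).
Need P(X < 3710) = 0.99 with θ tied to k this way. Start at k = 2, θ = 1870: P(X<3710) ≈ 0.590.
Too low — raise k to concentrate. Iterating converges to k ≈ 11.5.
Then θ = 1870/(11.5−1) ≈ 178.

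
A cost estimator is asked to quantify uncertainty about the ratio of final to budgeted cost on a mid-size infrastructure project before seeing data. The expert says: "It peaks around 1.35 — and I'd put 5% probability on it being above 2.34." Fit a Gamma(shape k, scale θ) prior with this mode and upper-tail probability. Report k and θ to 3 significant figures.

k ≈ 10.2, θ ≈ 0.146

Gamma(k,θ) with k>1 has mode (k−1)θ, so θ = 1.35/(k−1).
Need P(X < 2.34) = 0.95 with θ tied to k this way. Start at k = 2, θ = 1.35: P(X<2.34) ≈ 0.517.
Too low — raise k to concentrate. Iterating converges to k ≈ 10.2.
Then θ = 1.35/(10.2−1) ≈ 0.146.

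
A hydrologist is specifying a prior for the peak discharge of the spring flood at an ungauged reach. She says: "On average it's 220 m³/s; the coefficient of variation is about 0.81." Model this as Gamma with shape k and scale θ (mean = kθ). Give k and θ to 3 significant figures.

k ≈ 1.52, θ ≈ 144

For Gamma(k, scale θ): mean = kθ, variance = kθ², so CV = 1/√k.
CV = 0.81, hence k = 1/CV² = 1.52.
Then θ = mean/k = 220/1.52 = 144.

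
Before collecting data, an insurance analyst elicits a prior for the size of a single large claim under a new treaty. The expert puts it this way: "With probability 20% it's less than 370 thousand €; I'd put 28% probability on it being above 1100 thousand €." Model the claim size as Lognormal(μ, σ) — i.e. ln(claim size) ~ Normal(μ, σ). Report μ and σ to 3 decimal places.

If T ~ Lognormal(μ,σ) then ln T ~ Normal(μ,σ), so the p-quantile of ln T is μ + z_p·σ.
ln(370) = 5.914 and ln(1100) = 7.003; z_{0.2} = -0.8416, z_{0.72} = 0.5828.
σ = (7.003 − 5.914)/(0.5828 − (-0.8416)) = 0.765.
μ = 5.914 − (-0.8416)·0.765 = 6.557.

μ ≈ 6.557, σ ≈ 0.765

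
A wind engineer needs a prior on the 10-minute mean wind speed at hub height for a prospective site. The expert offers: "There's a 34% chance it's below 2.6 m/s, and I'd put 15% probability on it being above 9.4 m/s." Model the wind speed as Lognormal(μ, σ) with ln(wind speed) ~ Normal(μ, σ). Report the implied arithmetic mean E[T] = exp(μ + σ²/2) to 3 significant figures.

If T ~ Lognormal(μ,σ) then ln T ~ Normal(μ,σ), so the p-quantile of ln T is μ + z_p·σ.
ln(2.6) = 0.9555 and ln(9.4) = 2.241; z_{0.34} = -0.4125, z_{0.85} = 1.036.
σ = (2.241 − 0.9555)/(1.036 − (-0.4125)) = 0.887.
μ = 0.9555 − (-0.4125)·0.887 = 1.321.
E[T] = exp(μ + σ²/2) = exp(1.321 + 0.3934) = 5.56 m/s.

E[T] ≈ 5.56 m/s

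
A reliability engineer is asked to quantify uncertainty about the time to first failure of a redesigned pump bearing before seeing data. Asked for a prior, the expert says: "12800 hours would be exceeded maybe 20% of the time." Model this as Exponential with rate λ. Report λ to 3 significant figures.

P(T > 12800.0) = e^(−λ·12800.0) = 0.2, so λ = −ln(0.2)/12800.0 = 0.000126.

λ ≈ 0.000126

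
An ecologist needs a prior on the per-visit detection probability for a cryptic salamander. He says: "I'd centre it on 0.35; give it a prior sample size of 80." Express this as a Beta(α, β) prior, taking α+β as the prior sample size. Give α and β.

α = 28, β = 52

Under the effective-sample-size interpretation, Beta(α, β) has prior mean α/(α+β) and prior sample size α+β.
So α+β = 80 and α/(α+β) = 0.35, giving α = 0.35·80 = 28 and β = 80 − 28 = 52.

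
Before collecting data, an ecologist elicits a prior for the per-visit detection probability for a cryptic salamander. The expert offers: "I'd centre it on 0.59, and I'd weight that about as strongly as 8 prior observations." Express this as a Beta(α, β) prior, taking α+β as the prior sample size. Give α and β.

α = 4.72, β = 3.28

Under the effective-sample-size interpretation, Beta(α, β) has prior mean α/(α+β) and prior sample size α+β.
So α+β = 8 and α/(α+β) = 0.59, giving α = 0.59·8 = 4.72 and β = 8 − 4.72 = 3.28.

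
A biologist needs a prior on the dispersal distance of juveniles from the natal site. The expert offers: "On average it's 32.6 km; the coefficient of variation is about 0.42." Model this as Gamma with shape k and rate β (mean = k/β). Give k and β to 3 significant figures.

For Gamma(k, rate β): mean = k/β, variance = k/β², so CV = 1/√k.
CV = 0.42, hence k = 1/CV² = 5.67.
Then β = k/mean = 5.67/32.6 = 0.174.

k ≈ 5.67, β ≈ 0.174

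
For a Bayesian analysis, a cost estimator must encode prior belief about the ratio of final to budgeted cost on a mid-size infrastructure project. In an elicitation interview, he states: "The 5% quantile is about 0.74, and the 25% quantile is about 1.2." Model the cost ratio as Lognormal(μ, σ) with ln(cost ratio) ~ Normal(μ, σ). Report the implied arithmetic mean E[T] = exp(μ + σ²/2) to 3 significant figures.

If T ~ Lognormal(μ,σ) then ln T ~ Normal(μ,σ), so the p-quantile of ln T is μ + z_p·σ.
ln(0.74) = -0.3011 and ln(1.2) = 0.1823; z_{0.05} = -1.645, z_{0.25} = -0.6745.
σ = (0.1823 − -0.3011)/(-0.6745 − (-1.645)) = 0.498.
μ = -0.3011 − (-1.645)·0.498 = 0.518.
E[T] = exp(μ + σ²/2) = exp(0.518 + 0.1241) = 1.9.

E[T] ≈ 1.9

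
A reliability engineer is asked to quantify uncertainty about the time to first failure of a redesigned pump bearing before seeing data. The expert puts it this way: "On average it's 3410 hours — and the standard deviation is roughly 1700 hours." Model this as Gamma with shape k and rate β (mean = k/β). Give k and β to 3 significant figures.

For Gamma(k, rate β): mean = k/β, variance = k/β², so CV = 1/√k.
CV = SD/mean = 1700/3410 = 0.4985, hence k = 1/CV² = 4.02.
Then β = k/mean = 4.02/3410 = 0.00118.

k ≈ 4.02, β ≈ 0.00118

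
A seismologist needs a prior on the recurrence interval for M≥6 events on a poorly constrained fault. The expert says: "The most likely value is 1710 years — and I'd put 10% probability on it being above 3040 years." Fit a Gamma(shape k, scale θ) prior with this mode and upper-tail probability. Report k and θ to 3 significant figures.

k ≈ 6.75, θ ≈ 298

Gamma(k,θ) with k>1 has mode (k−1)θ, so θ = 1710/(k−1).
Need P(X < 3040) = 0.9 with θ tied to k this way. Start at k = 2, θ = 1710: P(X<3040) ≈ 0.531.
Too low — raise k to concentrate. Iterating converges to k ≈ 6.75.
Then θ = 1710/(6.75−1) ≈ 298.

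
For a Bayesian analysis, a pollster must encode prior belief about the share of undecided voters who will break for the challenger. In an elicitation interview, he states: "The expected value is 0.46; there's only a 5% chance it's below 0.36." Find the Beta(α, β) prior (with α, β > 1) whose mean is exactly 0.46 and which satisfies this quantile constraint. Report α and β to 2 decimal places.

With mean 0.46 fixed, write α = 0.46s, β = 0.54s where s = α+β.
Need P(θ < 0.36) = 0.05 under Beta(0.46s, 0.54s). Normal approximation: (q−m)/√(m(1−m)/s) ≈ z_{0.05} = -1.64, so s ≈ 0.46·0.54·(-1.64)²/(0.36−0.46)² = 67.2.
At s = 67.2: P(θ<0.36) ≈ 0.048. Adjusting to match 0.05 gives s ≈ 65.40.
So α = 0.46·65.40 ≈ 30.08, β = 0.54·65.40 ≈ 35.32.

α ≈ 30.08, β ≈ 35.32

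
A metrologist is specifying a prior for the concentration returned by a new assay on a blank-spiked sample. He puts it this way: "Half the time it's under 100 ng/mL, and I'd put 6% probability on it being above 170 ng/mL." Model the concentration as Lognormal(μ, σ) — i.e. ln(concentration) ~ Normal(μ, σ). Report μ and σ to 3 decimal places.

μ ≈ 4.605, σ ≈ 0.341

If T ~ Lognormal(μ,σ) then ln T ~ Normal(μ,σ), so the p-quantile of ln T is μ + z_p·σ.
ln(100) = 4.605 and ln(170) = 5.136; z_{0.5} = 0, z_{0.94} = 1.555.
σ = (5.136 − 4.605)/(1.555 − (0)) = 0.341.
μ = 4.605 − (0)·0.341 = 4.605.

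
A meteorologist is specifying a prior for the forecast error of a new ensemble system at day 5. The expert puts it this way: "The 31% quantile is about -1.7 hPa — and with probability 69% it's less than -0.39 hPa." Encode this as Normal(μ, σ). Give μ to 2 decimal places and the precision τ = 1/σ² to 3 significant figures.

μ = -1.04, τ = 0.573

The p-quantile of Normal(μ,σ) is μ + z_p·σ, with z_{0.31} = -0.4959 and z_{0.69} = 0.4959.
Eliminate σ: μ = (z₂·x₁ − z₁·x₂)/(z₂ − z₁) = (0.4959·-1.7 − (-0.4959)·-0.39)/0.9917 = -1.04.
Then σ = (x₂ − x₁)/(z₂ − z₁) = (-0.39 − -1.7)/0.9917 = 1.32.
Precision τ = 1/σ² = 1/1.321² = 0.573.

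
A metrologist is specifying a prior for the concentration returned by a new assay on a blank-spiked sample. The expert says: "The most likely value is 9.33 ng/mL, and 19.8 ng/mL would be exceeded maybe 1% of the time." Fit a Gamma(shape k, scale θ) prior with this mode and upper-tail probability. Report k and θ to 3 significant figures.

Gamma(k,θ) with k>1 has mode (k−1)θ, so θ = 9.33/(k−1).
Need P(X < 19.8) = 0.99 with θ tied to k this way. Start at k = 2, θ = 9.33: P(X<19.8) ≈ 0.626.
Too low — raise k to concentrate. Iterating converges to k ≈ 9.58.
Then θ = 9.33/(9.58−1) ≈ 1.09.

k ≈ 9.58, θ ≈ 1.09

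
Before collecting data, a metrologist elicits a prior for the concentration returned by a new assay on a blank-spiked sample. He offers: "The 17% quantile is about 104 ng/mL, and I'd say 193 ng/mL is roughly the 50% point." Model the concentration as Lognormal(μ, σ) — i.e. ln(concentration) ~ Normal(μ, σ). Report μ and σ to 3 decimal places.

μ ≈ 5.263, σ ≈ 0.648

If T ~ Lognormal(μ,σ) then ln T ~ Normal(μ,σ), so the p-quantile of ln T is μ + z_p·σ.
ln(104) = 4.644 and ln(193) = 5.263; z_{0.17} = -0.9542, z_{0.5} = 0.
σ = (5.263 − 4.644)/(0 − (-0.9542)) = 0.648.
μ = 4.644 − (-0.9542)·0.648 = 5.263.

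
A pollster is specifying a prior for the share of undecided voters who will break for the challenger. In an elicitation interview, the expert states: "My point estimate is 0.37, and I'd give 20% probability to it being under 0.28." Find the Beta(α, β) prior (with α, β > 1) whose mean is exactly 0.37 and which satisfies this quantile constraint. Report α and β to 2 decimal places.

With mean 0.37 fixed, write α = 0.37s, β = 0.63s where s = α+β.
Need P(θ < 0.28) = 0.2 under Beta(0.37s, 0.63s). Normal approximation: (q−m)/√(m(1−m)/s) ≈ z_{0.2} = -0.842, so s ≈ 0.37·0.63·(-0.842)²/(0.28−0.37)² = 20.4.
At s = 20.4: P(θ<0.28) ≈ 0.204. Adjusting to match 0.2 gives s ≈ 20.94.
So α = 0.37·20.94 ≈ 7.75, β = 0.63·20.94 ≈ 13.19.

α ≈ 7.75, β ≈ 13.19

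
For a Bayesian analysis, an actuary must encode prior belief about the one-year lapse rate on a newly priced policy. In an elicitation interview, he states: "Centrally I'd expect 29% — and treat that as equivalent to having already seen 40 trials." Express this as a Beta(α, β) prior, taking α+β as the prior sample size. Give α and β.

Under the effective-sample-size interpretation, Beta(α, β) has prior mean α/(α+β) and prior sample size α+β.
So α+β = 40 and α/(α+β) = 0.29, giving α = 0.29·40 = 11.6 and β = 40 − 11.6 = 28.4.

α = 11.6, β = 28.4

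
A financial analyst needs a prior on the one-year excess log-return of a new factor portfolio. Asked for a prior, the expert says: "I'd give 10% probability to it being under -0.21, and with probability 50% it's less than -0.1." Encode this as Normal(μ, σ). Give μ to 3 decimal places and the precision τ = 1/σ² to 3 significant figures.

The p-quantile of Normal(μ,σ) is μ + z_p·σ, with z_{0.1} = -1.282 and z_{0.5} = 0.
Eliminate σ: μ = (z₂·x₁ − z₁·x₂)/(z₂ − z₁) = (0·-0.21 − (-1.282)·-0.1)/1.282 = -0.100.
Then σ = (x₂ − x₁)/(z₂ − z₁) = (-0.1 − -0.21)/1.282 = 0.086.
Precision τ = 1/σ² = 1/0.08583² = 136.

μ = -0.100, τ = 136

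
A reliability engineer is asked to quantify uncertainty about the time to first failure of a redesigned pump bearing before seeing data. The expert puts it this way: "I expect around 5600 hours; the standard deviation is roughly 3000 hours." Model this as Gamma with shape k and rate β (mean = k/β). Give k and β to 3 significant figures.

k ≈ 3.48, β ≈ 0.000622

For Gamma(k, rate β): mean = k/β, variance = k/β², so CV = 1/√k.
CV = SD/mean = 3000/5600 = 0.5357, hence k = 1/CV² = 3.48.
Then β = k/mean = 3.48/5600 = 0.000622.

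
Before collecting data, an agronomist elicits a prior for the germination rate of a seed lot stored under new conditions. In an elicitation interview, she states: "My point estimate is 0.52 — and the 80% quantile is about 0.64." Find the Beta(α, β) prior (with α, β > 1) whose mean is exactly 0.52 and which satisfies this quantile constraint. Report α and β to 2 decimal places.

α ≈ 6.48, β ≈ 5.98

With mean 0.52 fixed, write α = 0.52s, β = 0.48s where s = α+β.
Need P(θ < 0.64) = 0.8 under Beta(0.52s, 0.48s). Normal approximation: (q−m)/√(m(1−m)/s) ≈ z_{0.8} = 0.842, so s ≈ 0.52·0.48·(0.842)²/(0.64−0.52)² = 12.3.
At s = 12.3: P(θ<0.64) ≈ 0.798. Adjusting to match 0.8 gives s ≈ 12.46.
So α = 0.52·12.46 ≈ 6.48, β = 0.48·12.46 ≈ 5.98.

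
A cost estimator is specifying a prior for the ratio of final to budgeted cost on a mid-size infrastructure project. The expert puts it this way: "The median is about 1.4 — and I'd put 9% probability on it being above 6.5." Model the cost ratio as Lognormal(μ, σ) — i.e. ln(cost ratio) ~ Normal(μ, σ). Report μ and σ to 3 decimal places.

μ ≈ 0.336, σ ≈ 1.145

If T ~ Lognormal(μ,σ) then ln T ~ Normal(μ,σ), so the p-quantile of ln T is μ + z_p·σ.
ln(1.4) = 0.3365 and ln(6.5) = 1.872; z_{0.5} = 0, z_{0.91} = 1.341.
σ = (1.872 − 0.3365)/(1.341 − (0)) = 1.145.
μ = 0.3365 − (0)·1.145 = 0.336.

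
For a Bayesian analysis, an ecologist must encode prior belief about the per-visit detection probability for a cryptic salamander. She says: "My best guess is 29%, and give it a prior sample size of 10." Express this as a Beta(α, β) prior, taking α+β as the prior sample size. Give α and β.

Under the effective-sample-size interpretation, Beta(α, β) has prior mean α/(α+β) and prior sample size α+β.
So α+β = 10 and α/(α+β) = 0.29, giving α = 0.29·10 = 2.9 and β = 10 − 2.9 = 7.1.

α = 2.9, β = 7.1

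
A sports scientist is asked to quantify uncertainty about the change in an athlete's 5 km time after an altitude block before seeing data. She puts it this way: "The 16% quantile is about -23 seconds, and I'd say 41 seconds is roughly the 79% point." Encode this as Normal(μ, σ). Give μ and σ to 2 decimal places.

The p-quantile of Normal(μ,σ) is μ + z_p·σ, with z_{0.16} = -0.9945 and z_{0.79} = 0.8064.
Eliminate σ: μ = (z₂·x₁ − z₁·x₂)/(z₂ − z₁) = (0.8064·-23 − (-0.9945)·41)/1.801 = 12.34.
Then σ = (x₂ − x₁)/(z₂ − z₁) = (41 − -23)/1.801 = 35.54.

μ = 12.34, σ = 35.54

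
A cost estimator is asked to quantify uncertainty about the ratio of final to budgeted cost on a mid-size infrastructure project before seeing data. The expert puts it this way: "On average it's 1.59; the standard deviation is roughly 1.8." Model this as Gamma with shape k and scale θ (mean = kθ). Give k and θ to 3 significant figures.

k ≈ 0.78, θ ≈ 2.04

For Gamma(k, scale θ): mean = kθ, variance = kθ², so CV = 1/√k.
CV = SD/mean = 1.8/1.59 = 1.132, hence k = 1/CV² = 0.78.
Then θ = mean/k = 1.59/0.78 = 2.04.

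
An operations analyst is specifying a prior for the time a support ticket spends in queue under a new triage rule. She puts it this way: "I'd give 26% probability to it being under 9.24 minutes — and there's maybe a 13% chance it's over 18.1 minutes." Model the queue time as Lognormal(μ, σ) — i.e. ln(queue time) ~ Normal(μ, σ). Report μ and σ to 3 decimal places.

If T ~ Lognormal(μ,σ) then ln T ~ Normal(μ,σ), so the p-quantile of ln T is μ + z_p·σ.
ln(9.24) = 2.224 and ln(18.1) = 2.896; z_{0.26} = -0.6433, z_{0.87} = 1.126.
σ = (2.896 − 2.224)/(1.126 − (-0.6433)) = 0.380.
μ = 2.224 − (-0.6433)·0.380 = 2.468.

μ ≈ 2.468, σ ≈ 0.380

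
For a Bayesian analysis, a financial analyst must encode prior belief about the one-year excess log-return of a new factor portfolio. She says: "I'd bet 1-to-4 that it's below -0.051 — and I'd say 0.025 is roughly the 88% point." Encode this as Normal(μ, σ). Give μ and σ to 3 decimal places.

For Normal(μ,σ), the p-quantile is μ + z_p·σ. Here z_{0.2} = -0.8416, z_{0.88} = 1.175.
So -0.051 = μ − 0.8416σ and 0.025 = μ + 1.175σ.
Subtracting: σ = (0.025 − -0.051)/(1.175 − (-0.8416)) = 0.038.
Then μ = -0.051 − (-0.8416)·0.038 = -0.019.

μ = -0.019, σ = 0.038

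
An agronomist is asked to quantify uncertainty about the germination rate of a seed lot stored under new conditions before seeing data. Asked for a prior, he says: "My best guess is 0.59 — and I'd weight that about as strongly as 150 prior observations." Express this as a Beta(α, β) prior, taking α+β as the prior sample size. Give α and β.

α = 88.5, β = 61.5

Under the effective-sample-size interpretation, Beta(α, β) has prior mean α/(α+β) and prior sample size α+β.
So α+β = 150 and α/(α+β) = 0.59, giving α = 0.59·150 = 88.5 and β = 150 − 88.5 = 61.5.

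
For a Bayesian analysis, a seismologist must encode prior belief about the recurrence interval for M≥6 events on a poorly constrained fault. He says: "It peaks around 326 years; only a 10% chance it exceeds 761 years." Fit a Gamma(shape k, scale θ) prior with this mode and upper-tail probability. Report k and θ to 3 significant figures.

k ≈ 3.68, θ ≈ 122

Gamma(k,θ) with k>1 has mode (k−1)θ, so θ = 326/(k−1).
Need P(X < 761) = 0.9 with θ tied to k this way. Start at k = 2, θ = 326: P(X<761) ≈ 0.677.
Too low — raise k to concentrate. Iterating converges to k ≈ 3.68.
Then θ = 326/(3.68−1) ≈ 122.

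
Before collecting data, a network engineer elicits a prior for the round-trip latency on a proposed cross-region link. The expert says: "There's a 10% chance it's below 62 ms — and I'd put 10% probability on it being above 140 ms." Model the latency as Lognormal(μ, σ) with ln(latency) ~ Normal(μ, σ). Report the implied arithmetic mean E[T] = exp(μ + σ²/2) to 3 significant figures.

If T ~ Lognormal(μ,σ) then ln T ~ Normal(μ,σ), so the p-quantile of ln T is μ + z_p·σ.
ln(62) = 4.127 and ln(140) = 4.942; z_{0.1} = -1.282, z_{0.9} = 1.282.
σ = (4.942 − 4.127)/(1.282 − (-1.282)) = 0.318.
μ = 4.127 − (-1.282)·0.318 = 4.534.
E[T] = exp(μ + σ²/2) = exp(4.534 + 0.0505) = 98 ms.

E[T] ≈ 98 ms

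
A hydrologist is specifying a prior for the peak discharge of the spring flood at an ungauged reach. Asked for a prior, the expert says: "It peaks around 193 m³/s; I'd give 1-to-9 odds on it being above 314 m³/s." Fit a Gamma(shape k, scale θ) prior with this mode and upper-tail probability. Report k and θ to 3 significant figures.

k ≈ 8.95, θ ≈ 24.3

Gamma(k,θ) with k>1 has mode (k−1)θ, so θ = 193/(k−1).
Need P(X < 314) = 0.9 with θ tied to k this way. Start at k = 2, θ = 193: P(X<314) ≈ 0.484.
Too low — raise k to concentrate. Iterating converges to k ≈ 8.95.
Then θ = 193/(8.95−1) ≈ 24.3.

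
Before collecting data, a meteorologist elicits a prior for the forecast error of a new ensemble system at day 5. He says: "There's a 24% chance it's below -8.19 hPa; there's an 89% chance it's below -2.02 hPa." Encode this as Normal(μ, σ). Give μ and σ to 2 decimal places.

μ = -5.94, σ = 3.19

The p-quantile of Normal(μ,σ) is μ + z_p·σ, with z_{0.24} = -0.7063 and z_{0.89} = 1.227.
Eliminate σ: μ = (z₂·x₁ − z₁·x₂)/(z₂ − z₁) = (1.227·-8.19 − (-0.7063)·-2.02)/1.933 = -5.94.
Then σ = (x₂ − x₁)/(z₂ − z₁) = (-2.02 − -8.19)/1.933 = 3.19.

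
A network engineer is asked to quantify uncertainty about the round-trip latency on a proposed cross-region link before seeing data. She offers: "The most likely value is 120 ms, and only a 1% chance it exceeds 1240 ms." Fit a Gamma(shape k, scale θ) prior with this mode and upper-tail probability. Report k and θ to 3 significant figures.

k ≈ 1.56, θ ≈ 214

Gamma(k,θ) with k>1 has mode (k−1)θ, so θ = 120/(k−1).
Need P(X < 1240) = 0.99 with θ tied to k this way. Start at k = 2, θ = 120: P(X<1240) ≈ 1.000.
Too high — lower k to spread out. Iterating converges to k ≈ 1.56.
Then θ = 120/(1.56−1) ≈ 214.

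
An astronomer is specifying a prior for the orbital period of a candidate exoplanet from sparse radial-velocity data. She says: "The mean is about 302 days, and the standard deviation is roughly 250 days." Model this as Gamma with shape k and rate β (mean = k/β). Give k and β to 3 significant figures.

k ≈ 1.46, β ≈ 0.00483

For Gamma(k, rate β): mean = k/β, variance = k/β², so CV = 1/√k.
CV = SD/mean = 250/302 = 0.8278, hence k = 1/CV² = 1.46.
Then β = k/mean = 1.46/302 = 0.00483.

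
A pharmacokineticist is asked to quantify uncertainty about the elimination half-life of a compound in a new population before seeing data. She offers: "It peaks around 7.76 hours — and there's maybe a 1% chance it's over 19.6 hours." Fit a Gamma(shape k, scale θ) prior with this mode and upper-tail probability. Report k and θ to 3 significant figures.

k ≈ 6.46, θ ≈ 1.42

Gamma(k,θ) with k>1 has mode (k−1)θ, so θ = 7.76/(k−1).
Need P(X < 19.6) = 0.99 with θ tied to k this way. Start at k = 2, θ = 7.76: P(X<19.6) ≈ 0.718.
Too low — raise k to concentrate. Iterating converges to k ≈ 6.46.
Then θ = 7.76/(6.46−1) ≈ 1.42.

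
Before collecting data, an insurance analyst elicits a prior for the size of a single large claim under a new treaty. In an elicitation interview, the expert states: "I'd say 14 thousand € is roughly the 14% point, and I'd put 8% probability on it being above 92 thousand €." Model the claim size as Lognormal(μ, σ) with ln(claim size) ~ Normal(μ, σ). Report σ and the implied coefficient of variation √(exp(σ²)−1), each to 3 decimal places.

σ ≈ 0.758, CV ≈ 0.880

If T ~ Lognormal(μ,σ) then ln T ~ Normal(μ,σ), so the p-quantile of ln T is μ + z_p·σ.
ln(14) = 2.639 and ln(92) = 4.522; z_{0.14} = -1.08, z_{0.92} = 1.405.
σ = (4.522 − 2.639)/(1.405 − (-1.08)) = 0.758.
μ = 2.639 − (-1.08)·0.758 = 3.457.
CV = √(exp(σ²)−1) = √(exp(0.5738)−1) = 0.880.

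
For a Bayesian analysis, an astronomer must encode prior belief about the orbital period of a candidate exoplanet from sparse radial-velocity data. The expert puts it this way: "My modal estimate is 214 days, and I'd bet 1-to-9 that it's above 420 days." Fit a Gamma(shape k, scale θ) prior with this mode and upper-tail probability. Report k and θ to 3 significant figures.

k ≈ 5.21, θ ≈ 50.8

Gamma(k,θ) with k>1 has mode (k−1)θ, so θ = 214/(k−1).
Need P(X < 420) = 0.9 with θ tied to k this way. Start at k = 2, θ = 214: P(X<420) ≈ 0.584.
Too low — raise k to concentrate. Iterating converges to k ≈ 5.21.
Then θ = 214/(5.21−1) ≈ 50.8.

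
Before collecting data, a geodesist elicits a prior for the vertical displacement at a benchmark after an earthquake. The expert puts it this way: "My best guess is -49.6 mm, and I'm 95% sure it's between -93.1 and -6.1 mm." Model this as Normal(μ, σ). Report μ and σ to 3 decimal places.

A symmetric 95% interval runs μ ± z·σ with z = 1.96.
Half-width = 43.5, so σ = 43.5/1.96 = 22.194.
μ is the stated best guess, -49.600.

μ = -49.600, σ = 22.194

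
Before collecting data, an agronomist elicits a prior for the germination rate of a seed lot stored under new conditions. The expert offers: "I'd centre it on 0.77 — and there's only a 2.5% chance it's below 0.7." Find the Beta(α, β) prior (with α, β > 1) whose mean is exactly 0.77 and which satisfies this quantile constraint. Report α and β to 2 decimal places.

With mean 0.77 fixed, write α = 0.77s, β = 0.23s where s = α+β.
Need P(θ < 0.7) = 0.025 under Beta(0.77s, 0.23s). Normal approximation: (q−m)/√(m(1−m)/s) ≈ z_{0.025} = -1.96, so s ≈ 0.77·0.23·(-1.96)²/(0.7−0.77)² = 138.8.
At s = 138.8: P(θ<0.7) ≈ 0.030. Adjusting to match 0.025 gives s ≈ 151.54.
So α = 0.77·151.54 ≈ 116.68, β = 0.23·151.54 ≈ 34.85.

α ≈ 116.68, β ≈ 34.85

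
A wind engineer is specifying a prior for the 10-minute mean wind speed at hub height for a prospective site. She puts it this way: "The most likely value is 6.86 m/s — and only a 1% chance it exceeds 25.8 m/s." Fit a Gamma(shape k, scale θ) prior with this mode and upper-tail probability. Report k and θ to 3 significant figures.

k ≈ 3.42, θ ≈ 2.83

Gamma(k,θ) with k>1 has mode (k−1)θ, so θ = 6.86/(k−1).
Need P(X < 25.8) = 0.99 with θ tied to k this way. Start at k = 2, θ = 6.86: P(X<25.8) ≈ 0.889.
Too low — raise k to concentrate. Iterating converges to k ≈ 3.42.
Then θ = 6.86/(3.42−1) ≈ 2.83.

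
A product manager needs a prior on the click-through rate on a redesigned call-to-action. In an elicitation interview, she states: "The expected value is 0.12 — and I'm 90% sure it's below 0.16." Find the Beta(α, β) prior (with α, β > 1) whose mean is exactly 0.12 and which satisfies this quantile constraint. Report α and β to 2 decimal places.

With mean 0.12 fixed, write α = 0.12s, β = 0.88s where s = α+β.
Need P(θ < 0.16) = 0.9 under Beta(0.12s, 0.88s). Normal approximation: (q−m)/√(m(1−m)/s) ≈ z_{0.9} = 1.28, so s ≈ 0.12·0.88·(1.28)²/(0.16−0.12)² = 108.4.
At s = 108.4: P(θ<0.16) ≈ 0.894. Adjusting to match 0.9 gives s ≈ 114.64.
So α = 0.12·114.64 ≈ 13.76, β = 0.88·114.64 ≈ 100.88.

α ≈ 13.76, β ≈ 100.88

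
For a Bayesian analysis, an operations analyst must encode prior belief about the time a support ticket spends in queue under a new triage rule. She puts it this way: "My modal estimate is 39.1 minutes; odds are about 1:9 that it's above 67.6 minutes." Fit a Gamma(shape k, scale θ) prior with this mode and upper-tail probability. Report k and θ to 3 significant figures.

k ≈ 7.33, θ ≈ 6.18

Gamma(k,θ) with k>1 has mode (k−1)θ, so θ = 39.1/(k−1).
Need P(X < 67.6) = 0.9 with θ tied to k this way. Start at k = 2, θ = 39.1: P(X<67.6) ≈ 0.516.
Too low — raise k to concentrate. Iterating converges to k ≈ 7.33.
Then θ = 39.1/(7.33−1) ≈ 6.18.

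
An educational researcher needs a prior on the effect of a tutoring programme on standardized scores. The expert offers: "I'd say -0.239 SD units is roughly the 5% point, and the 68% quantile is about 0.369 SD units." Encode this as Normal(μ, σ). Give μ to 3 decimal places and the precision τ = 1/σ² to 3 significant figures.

μ = 0.234, τ = 12.1

For Normal(μ,σ), the p-quantile is μ + z_p·σ. Here z_{0.05} = -1.645, z_{0.68} = 0.4677.
So -0.239 = μ − 1.645σ and 0.369 = μ + 0.4677σ.
Subtracting: σ = (0.369 − -0.239)/(0.4677 − (-1.645)) = 0.288.
Then μ = -0.239 − (-1.645)·0.288 = 0.234.
Precision τ = 1/σ² = 1/0.2878² = 12.1.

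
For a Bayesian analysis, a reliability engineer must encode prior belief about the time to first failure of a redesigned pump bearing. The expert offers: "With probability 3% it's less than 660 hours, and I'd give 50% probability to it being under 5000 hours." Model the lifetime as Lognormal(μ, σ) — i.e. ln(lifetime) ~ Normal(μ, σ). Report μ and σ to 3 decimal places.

μ ≈ 8.517, σ ≈ 1.077

If T ~ Lognormal(μ,σ) then ln T ~ Normal(μ,σ), so the p-quantile of ln T is μ + z_p·σ.
ln(660) = 6.492 and ln(5000) = 8.517; z_{0.03} = -1.881, z_{0.5} = 0.
σ = (8.517 − 6.492)/(0 − (-1.881)) = 1.077.
μ = 6.492 − (-1.881)·1.077 = 8.517.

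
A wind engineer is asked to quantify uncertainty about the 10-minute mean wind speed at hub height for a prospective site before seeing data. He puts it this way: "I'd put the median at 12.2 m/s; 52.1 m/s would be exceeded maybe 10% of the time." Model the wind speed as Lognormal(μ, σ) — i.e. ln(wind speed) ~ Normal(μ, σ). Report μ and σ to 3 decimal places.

μ ≈ 2.501, σ ≈ 1.133

If T ~ Lognormal(μ,σ) then ln T ~ Normal(μ,σ), so the p-quantile of ln T is μ + z_p·σ.
ln(12.2) = 2.501 and ln(52.1) = 3.953; z_{0.5} = 0, z_{0.9} = 1.282.
σ = (3.953 − 2.501)/(1.282 − (0)) = 1.133.
μ = 2.501 − (0)·1.133 = 2.501.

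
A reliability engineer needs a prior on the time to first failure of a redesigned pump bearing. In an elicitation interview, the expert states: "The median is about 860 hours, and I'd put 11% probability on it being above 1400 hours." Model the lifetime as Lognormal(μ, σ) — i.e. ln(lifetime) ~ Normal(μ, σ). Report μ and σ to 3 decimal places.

μ ≈ 6.757, σ ≈ 0.397

If T ~ Lognormal(μ,σ) then ln T ~ Normal(μ,σ), so the p-quantile of ln T is μ + z_p·σ.
ln(860) = 6.757 and ln(1400) = 7.244; z_{0.5} = 0, z_{0.89} = 1.227.
σ = (7.244 − 6.757)/(1.227 − (0)) = 0.397.
μ = 6.757 − (0)·0.397 = 6.757.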